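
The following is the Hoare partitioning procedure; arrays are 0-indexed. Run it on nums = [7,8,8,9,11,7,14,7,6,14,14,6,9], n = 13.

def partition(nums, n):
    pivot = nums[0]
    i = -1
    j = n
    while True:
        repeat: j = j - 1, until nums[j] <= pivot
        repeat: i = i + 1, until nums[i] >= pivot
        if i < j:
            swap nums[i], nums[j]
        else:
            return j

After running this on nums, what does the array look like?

[6,6,7,7,11,9,14,8,8,14,14,7,9]

pivot = nums[0] = 7; i = -1, j = 13
j→11 (nums[11]=6≤7), i→0 (nums[0]=7≥7); i<j, swap → [6,8,8,9,11,7,14,7,6,14,14,7,9]
j→8 (nums[8]=6≤7), i→1 (nums[1]=8≥7); i<j, swap → [6,6,8,9,11,7,14,7,8,14,14,7,9]
j→7 (nums[7]=7≤7), i→2 (nums[2]=8≥7); i<j, swap → [6,6,7,9,11,7,14,8,8,14,14,7,9]
j→5 (nums[5]=7≤7), i→3 (nums[3]=9≥7); i<j, swap → [6,6,7,7,11,9,14,8,8,14,14,7,9]
j→3, i→4; i≥j, return j=3. nums = [6,6,7,7,11,9,14,8,8,14,14,7,9]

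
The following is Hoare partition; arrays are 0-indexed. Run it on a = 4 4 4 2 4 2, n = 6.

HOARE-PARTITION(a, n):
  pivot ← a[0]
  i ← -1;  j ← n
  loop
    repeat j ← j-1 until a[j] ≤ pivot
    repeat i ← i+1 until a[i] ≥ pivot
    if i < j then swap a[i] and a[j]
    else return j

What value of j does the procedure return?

pivot = a[0] = 4; i = -1, j = 6
j→5 (a[5]=2≤4), i→0 (a[0]=4≥4); i<j, swap → 2 4 4 2 4 4
j→4 (a[4]=4≤4), i→1 (a[1]=4≥4); i<j, swap → 2 4 4 2 4 4
j→3 (a[3]=2≤4), i→2 (a[2]=4≥4); i<j, swap → 2 4 2 4 4 4
j→2, i→3; i≥j, return j=2. a = 2 4 2 4 4 4

2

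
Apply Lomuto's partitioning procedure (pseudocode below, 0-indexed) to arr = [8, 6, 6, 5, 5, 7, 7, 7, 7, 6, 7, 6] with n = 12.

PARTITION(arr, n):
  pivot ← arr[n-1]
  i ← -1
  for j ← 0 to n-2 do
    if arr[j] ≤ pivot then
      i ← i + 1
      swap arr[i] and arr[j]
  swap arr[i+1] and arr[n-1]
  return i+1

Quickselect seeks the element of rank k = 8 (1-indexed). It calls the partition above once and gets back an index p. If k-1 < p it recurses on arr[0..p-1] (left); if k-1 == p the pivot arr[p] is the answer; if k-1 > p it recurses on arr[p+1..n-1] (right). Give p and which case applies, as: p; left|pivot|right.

pivot=6, i=-1
j=0: 8>6, skip
j=1: 6≤6, i=0, swap(0,1) ⇒ [6, 8, 6, 5, 5, 7, 7, 7, 7, 6, 7, 6]
j=2: 6≤6, i=1, swap(1,2) ⇒ [6, 6, 8, 5, 5, 7, 7, 7, 7, 6, 7, 6]
j=3: 5≤6, i=2, swap(2,3) ⇒ [6, 6, 5, 8, 5, 7, 7, 7, 7, 6, 7, 6]
j=4: 5≤6, i=3, swap(3,4) ⇒ [6, 6, 5, 5, 8, 7, 7, 7, 7, 6, 7, 6]
j=5: 7>6, skip
j=6: 7>6, skip
j=7: 7>6, skip
j=8: 7>6, skip
j=9: 6≤6, i=4, swap(4,9) ⇒ [6, 6, 5, 5, 6, 7, 7, 7, 7, 8, 7, 6]
j=10: 7>6, skip
swap(5,11) ⇒ [6, 6, 5, 5, 6, 6, 7, 7, 7, 8, 7, 7]; return 5
p = 5; k-1 = 7 > 5 ⇒ right

5; right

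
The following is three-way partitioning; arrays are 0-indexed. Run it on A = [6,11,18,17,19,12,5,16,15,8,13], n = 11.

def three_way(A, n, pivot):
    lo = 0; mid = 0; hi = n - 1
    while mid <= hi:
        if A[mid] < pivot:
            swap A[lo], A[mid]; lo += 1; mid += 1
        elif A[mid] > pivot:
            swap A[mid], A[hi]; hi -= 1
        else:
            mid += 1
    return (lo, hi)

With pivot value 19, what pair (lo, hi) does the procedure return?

lo=0 mid=0 hi=10
6<19: swap(0,0), lo=1 mid=1 ⇒ [6,11,18,17,19,12,5,16,15,8,13]
11<19: swap(1,1), lo=2 mid=2 ⇒ [6,11,18,17,19,12,5,16,15,8,13]
18<19: swap(2,2), lo=3 mid=3 ⇒ [6,11,18,17,19,12,5,16,15,8,13]
17<19: swap(3,3), lo=4 mid=4 ⇒ [6,11,18,17,19,12,5,16,15,8,13]
19=19: mid=5
12<19: swap(4,5), lo=5 mid=6 ⇒ [6,11,18,17,12,19,5,16,15,8,13]
5<19: swap(5,6), lo=6 mid=7 ⇒ [6,11,18,17,12,5,19,16,15,8,13]
16<19: swap(6,7), lo=7 mid=8 ⇒ [6,11,18,17,12,5,16,19,15,8,13]
15<19: swap(7,8), lo=8 mid=9 ⇒ [6,11,18,17,12,5,16,15,19,8,13]
8<19: swap(8,9), lo=9 mid=10 ⇒ [6,11,18,17,12,5,16,15,8,19,13]
13<19: swap(9,10), lo=10 mid=11 ⇒ [6,11,18,17,12,5,16,15,8,13,19]
done. lo=10 hi=10; A=[6,11,18,17,12,5,16,15,8,13,19]

(10, 10)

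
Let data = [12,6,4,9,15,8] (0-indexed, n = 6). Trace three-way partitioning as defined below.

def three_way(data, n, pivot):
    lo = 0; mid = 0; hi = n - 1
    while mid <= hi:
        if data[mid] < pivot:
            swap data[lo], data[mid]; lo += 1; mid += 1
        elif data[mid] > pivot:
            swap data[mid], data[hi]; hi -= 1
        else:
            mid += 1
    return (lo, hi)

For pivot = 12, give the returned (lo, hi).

(4, 4)

pivot = 12; lo=0, mid=0, hi=5
data[mid]=12=12: mid=1
data[mid]=6<12: swap data[0],data[1]; lo=1,mid=2 → [6,12,4,9,15,8]
data[mid]=4<12: swap data[1],data[2]; lo=2,mid=3 → [6,4,12,9,15,8]
data[mid]=9<12: swap data[2],data[3]; lo=3,mid=4 → [6,4,9,12,15,8]
data[mid]=15>12: swap data[4],data[5]; hi=4 → [6,4,9,12,8,15]
data[mid]=8<12: swap data[3],data[4]; lo=4,mid=5 → [6,4,9,8,12,15]
end: lo=4, hi=4; data = [6,4,9,8,12,15]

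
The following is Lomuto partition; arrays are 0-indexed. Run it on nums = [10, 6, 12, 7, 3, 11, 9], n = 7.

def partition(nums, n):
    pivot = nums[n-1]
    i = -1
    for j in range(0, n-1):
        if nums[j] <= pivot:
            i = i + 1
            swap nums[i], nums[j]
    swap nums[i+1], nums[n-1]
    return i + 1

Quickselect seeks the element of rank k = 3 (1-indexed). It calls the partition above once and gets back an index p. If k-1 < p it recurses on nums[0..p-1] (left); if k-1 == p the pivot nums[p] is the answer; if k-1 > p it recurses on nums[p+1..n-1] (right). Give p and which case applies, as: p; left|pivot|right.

pivot=9, i=-1
j=0: 10>9, skip
j=1: 6≤9, i=0, swap(0,1) ⇒ [6, 10, 12, 7, 3, 11, 9]
j=2: 12>9, skip
j=3: 7≤9, i=1, swap(1,3) ⇒ [6, 7, 12, 10, 3, 11, 9]
j=4: 3≤9, i=2, swap(2,4) ⇒ [6, 7, 3, 10, 12, 11, 9]
j=5: 11>9, skip
swap(3,6) ⇒ [6, 7, 3, 9, 12, 11, 10]; return 3
p = 3; k-1 = 2 < 3 ⇒ left

3; left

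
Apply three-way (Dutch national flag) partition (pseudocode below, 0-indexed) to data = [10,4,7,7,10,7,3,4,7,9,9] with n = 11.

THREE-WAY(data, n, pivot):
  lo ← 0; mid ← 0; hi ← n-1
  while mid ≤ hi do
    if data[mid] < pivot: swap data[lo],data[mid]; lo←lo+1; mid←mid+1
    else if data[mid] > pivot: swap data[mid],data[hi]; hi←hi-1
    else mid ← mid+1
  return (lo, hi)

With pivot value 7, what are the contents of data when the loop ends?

[4,4,3,7,7,7,7,10,9,9,10]

pivot = 7; lo=0, mid=0, hi=10
data[mid]=10>7: swap data[0],data[10]; hi=9 → [9,4,7,7,10,7,3,4,7,9,10]
data[mid]=9>7: swap data[0],data[9]; hi=8 → [9,4,7,7,10,7,3,4,7,9,10]
data[mid]=9>7: swap data[0],data[8]; hi=7 → [7,4,7,7,10,7,3,4,9,9,10]
data[mid]=7=7: mid=1
data[mid]=4<7: swap data[0],data[1]; lo=1,mid=2 → [4,7,7,7,10,7,3,4,9,9,10]
data[mid]=7=7: mid=3
data[mid]=7=7: mid=4
data[mid]=10>7: swap data[4],data[7]; hi=6 → [4,7,7,7,4,7,3,10,9,9,10]
data[mid]=4<7: swap data[1],data[4]; lo=2,mid=5 → [4,4,7,7,7,7,3,10,9,9,10]
data[mid]=7=7: mid=6
data[mid]=3<7: swap data[2],data[6]; lo=3,mid=7 → [4,4,3,7,7,7,7,10,9,9,10]
end: lo=3, hi=6; data = [4,4,3,7,7,7,7,10,9,9,10]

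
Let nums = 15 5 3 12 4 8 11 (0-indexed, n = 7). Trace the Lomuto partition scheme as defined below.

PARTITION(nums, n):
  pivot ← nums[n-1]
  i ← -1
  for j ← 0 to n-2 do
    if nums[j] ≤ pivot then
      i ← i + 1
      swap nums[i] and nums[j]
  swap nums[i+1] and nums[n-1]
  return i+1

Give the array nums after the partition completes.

5 3 4 8 11 12 15

pivot = nums[6] = 11; i = -1
j=0: nums[0]=15 > 11 → no swap
j=1: nums[1]=5 ≤ 11 → i=0, swap nums[0],nums[1] → 5 15 3 12 4 8 11
j=2: nums[2]=3 ≤ 11 → i=1, swap nums[1],nums[2] → 5 3 15 12 4 8 11
j=3: nums[3]=12 > 11 → no swap
j=4: nums[4]=4 ≤ 11 → i=2, swap nums[2],nums[4] → 5 3 4 12 15 8 11
j=5: nums[5]=8 ≤ 11 → i=3, swap nums[3],nums[5] → 5 3 4 8 15 12 11
final swap nums[4],nums[6] → 5 3 4 8 11 12 15; return 4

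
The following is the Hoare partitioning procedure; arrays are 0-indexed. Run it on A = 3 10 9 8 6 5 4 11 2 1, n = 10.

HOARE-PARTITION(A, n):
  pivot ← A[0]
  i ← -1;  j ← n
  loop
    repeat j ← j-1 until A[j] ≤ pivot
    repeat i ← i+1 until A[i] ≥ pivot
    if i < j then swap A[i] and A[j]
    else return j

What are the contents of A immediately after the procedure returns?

pivot = A[0] = 3; i = -1, j = 10
j→9 (A[9]=1≤3), i→0 (A[0]=3≥3); i<j, swap → 1 10 9 8 6 5 4 11 2 3
j→8 (A[8]=2≤3), i→1 (A[1]=10≥3); i<j, swap → 1 2 9 8 6 5 4 11 10 3
j→1, i→2; i≥j, return j=1. A = 1 2 9 8 6 5 4 11 10 3

1 2 9 8 6 5 4 11 10 3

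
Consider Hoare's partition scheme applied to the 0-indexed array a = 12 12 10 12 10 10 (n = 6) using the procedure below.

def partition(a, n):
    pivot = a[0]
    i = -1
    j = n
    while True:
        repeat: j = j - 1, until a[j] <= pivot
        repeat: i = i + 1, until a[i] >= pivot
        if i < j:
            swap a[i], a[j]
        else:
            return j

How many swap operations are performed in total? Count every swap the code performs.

pivot = a[0] = 12; i = -1, j = 6
j→5 (a[5]=10≤12), i→0 (a[0]=12≥12); i<j, swap → 10 12 10 12 10 12
j→4 (a[4]=10≤12), i→1 (a[1]=12≥12); i<j, swap → 10 10 10 12 12 12
j→3, i→3; i≥j, return j=3. a = 10 10 10 12 12 12

2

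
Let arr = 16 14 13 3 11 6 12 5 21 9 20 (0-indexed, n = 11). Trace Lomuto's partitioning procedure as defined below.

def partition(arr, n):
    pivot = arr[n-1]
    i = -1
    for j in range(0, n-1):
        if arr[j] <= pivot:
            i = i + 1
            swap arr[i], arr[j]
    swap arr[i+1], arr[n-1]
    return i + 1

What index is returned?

9

pivot = arr[10] = 20; i = -1
j=0: arr[0]=16 ≤ 20 → i=0, swap arr[0],arr[0] (no change) → 16 14 13 3 11 6 12 5 21 9 20
j=1: arr[1]=14 ≤ 20 → i=1, swap arr[1],arr[1] (no change) → 16 14 13 3 11 6 12 5 21 9 20
j=2: arr[2]=13 ≤ 20 → i=2, swap arr[2],arr[2] (no change) → 16 14 13 3 11 6 12 5 21 9 20
j=3: arr[3]=3 ≤ 20 → i=3, swap arr[3],arr[3] (no change) → 16 14 13 3 11 6 12 5 21 9 20
j=4: arr[4]=11 ≤ 20 → i=4, swap arr[4],arr[4] (no change) → 16 14 13 3 11 6 12 5 21 9 20
j=5: arr[5]=6 ≤ 20 → i=5, swap arr[5],arr[5] (no change) → 16 14 13 3 11 6 12 5 21 9 20
j=6: arr[6]=12 ≤ 20 → i=6, swap arr[6],arr[6] (no change) → 16 14 13 3 11 6 12 5 21 9 20
j=7: arr[7]=5 ≤ 20 → i=7, swap arr[7],arr[7] (no change) → 16 14 13 3 11 6 12 5 21 9 20
j=8: arr[8]=21 > 20 → no swap
j=9: arr[9]=9 ≤ 20 → i=8, swap arr[8],arr[9] → 16 14 13 3 11 6 12 5 9 21 20
final swap arr[9],arr[10] → 16 14 13 3 11 6 12 5 9 20 21; return 9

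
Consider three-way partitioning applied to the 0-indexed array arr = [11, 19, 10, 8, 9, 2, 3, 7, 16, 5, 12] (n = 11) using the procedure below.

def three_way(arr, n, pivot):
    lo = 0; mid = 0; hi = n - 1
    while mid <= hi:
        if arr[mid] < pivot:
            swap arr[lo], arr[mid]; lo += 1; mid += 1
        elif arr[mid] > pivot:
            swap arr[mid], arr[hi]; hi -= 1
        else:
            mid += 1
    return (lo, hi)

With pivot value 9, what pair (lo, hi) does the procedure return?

(5, 5)

lo=0 mid=0 hi=10
11>9: swap(0,10), hi=9 ⇒ [12, 19, 10, 8, 9, 2, 3, 7, 16, 5, 11]
12>9: swap(0,9), hi=8 ⇒ [5, 19, 10, 8, 9, 2, 3, 7, 16, 12, 11]
5<9: swap(0,0), lo=1 mid=1 ⇒ [5, 19, 10, 8, 9, 2, 3, 7, 16, 12, 11]
19>9: swap(1,8), hi=7 ⇒ [5, 16, 10, 8, 9, 2, 3, 7, 19, 12, 11]
16>9: swap(1,7), hi=6 ⇒ [5, 7, 10, 8, 9, 2, 3, 16, 19, 12, 11]
7<9: swap(1,1), lo=2 mid=2 ⇒ [5, 7, 10, 8, 9, 2, 3, 16, 19, 12, 11]
10>9: swap(2,6), hi=5 ⇒ [5, 7, 3, 8, 9, 2, 10, 16, 19, 12, 11]
3<9: swap(2,2), lo=3 mid=3 ⇒ [5, 7, 3, 8, 9, 2, 10, 16, 19, 12, 11]
8<9: swap(3,3), lo=4 mid=4 ⇒ [5, 7, 3, 8, 9, 2, 10, 16, 19, 12, 11]
9=9: mid=5
2<9: swap(4,5), lo=5 mid=6 ⇒ [5, 7, 3, 8, 2, 9, 10, 16, 19, 12, 11]
done. lo=5 hi=5; arr=[5, 7, 3, 8, 2, 9, 10, 16, 19, 12, 11]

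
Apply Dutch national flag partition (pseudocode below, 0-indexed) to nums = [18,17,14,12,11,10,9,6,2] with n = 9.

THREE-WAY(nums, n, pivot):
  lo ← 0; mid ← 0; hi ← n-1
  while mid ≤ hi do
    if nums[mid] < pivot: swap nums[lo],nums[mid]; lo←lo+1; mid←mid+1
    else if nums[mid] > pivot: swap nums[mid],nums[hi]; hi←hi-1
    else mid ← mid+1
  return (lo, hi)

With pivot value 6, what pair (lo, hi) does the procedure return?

(1, 1)

lo=0 mid=0 hi=8
18>6: swap(0,8), hi=7 ⇒ [2,17,14,12,11,10,9,6,18]
2<6: swap(0,0), lo=1 mid=1 ⇒ [2,17,14,12,11,10,9,6,18]
17>6: swap(1,7), hi=6 ⇒ [2,6,14,12,11,10,9,17,18]
6=6: mid=2
14>6: swap(2,6), hi=5 ⇒ [2,6,9,12,11,10,14,17,18]
9>6: swap(2,5), hi=4 ⇒ [2,6,10,12,11,9,14,17,18]
10>6: swap(2,4), hi=3 ⇒ [2,6,11,12,10,9,14,17,18]
11>6: swap(2,3), hi=2 ⇒ [2,6,12,11,10,9,14,17,18]
12>6: swap(2,2), hi=1 ⇒ [2,6,12,11,10,9,14,17,18]
done. lo=1 hi=1; nums=[2,6,12,11,10,9,14,17,18]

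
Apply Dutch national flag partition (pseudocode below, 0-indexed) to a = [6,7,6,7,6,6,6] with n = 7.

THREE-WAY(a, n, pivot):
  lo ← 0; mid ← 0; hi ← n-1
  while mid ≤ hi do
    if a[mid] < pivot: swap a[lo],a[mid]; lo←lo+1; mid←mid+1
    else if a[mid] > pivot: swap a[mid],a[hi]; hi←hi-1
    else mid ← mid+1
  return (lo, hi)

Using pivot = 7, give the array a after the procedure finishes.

lo=0 mid=0 hi=6
6<7: swap(0,0), lo=1 mid=1 ⇒ [6,7,6,7,6,6,6]
7=7: mid=2
6<7: swap(1,2), lo=2 mid=3 ⇒ [6,6,7,7,6,6,6]
7=7: mid=4
6<7: swap(2,4), lo=3 mid=5 ⇒ [6,6,6,7,7,6,6]
6<7: swap(3,5), lo=4 mid=6 ⇒ [6,6,6,6,7,7,6]
6<7: swap(4,6), lo=5 mid=7 ⇒ [6,6,6,6,6,7,7]
done. lo=5 hi=6; a=[6,6,6,6,6,7,7]

[6,6,6,6,6,7,7]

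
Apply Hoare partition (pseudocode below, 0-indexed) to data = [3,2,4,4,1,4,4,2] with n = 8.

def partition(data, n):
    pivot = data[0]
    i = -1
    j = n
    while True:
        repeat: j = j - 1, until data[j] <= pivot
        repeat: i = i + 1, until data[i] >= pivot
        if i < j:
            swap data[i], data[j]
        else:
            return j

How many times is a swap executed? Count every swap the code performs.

pivot = data[0] = 3; i = -1, j = 8
j→7 (data[7]=2≤3), i→0 (data[0]=3≥3); i<j, swap → [2,2,4,4,1,4,4,3]
j→4 (data[4]=1≤3), i→2 (data[2]=4≥3); i<j, swap → [2,2,1,4,4,4,4,3]
j→2, i→3; i≥j, return j=2. data = [2,2,1,4,4,4,4,3]

2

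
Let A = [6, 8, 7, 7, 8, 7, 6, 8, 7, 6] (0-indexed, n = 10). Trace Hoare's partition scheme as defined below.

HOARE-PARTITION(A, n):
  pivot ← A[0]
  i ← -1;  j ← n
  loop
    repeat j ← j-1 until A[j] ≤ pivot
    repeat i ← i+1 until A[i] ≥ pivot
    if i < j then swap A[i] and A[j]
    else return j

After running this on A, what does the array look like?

pivot = A[0] = 6; i = -1, j = 10
j→9 (A[9]=6≤6), i→0 (A[0]=6≥6); i<j, swap → [6, 8, 7, 7, 8, 7, 6, 8, 7, 6]
j→6 (A[6]=6≤6), i→1 (A[1]=8≥6); i<j, swap → [6, 6, 7, 7, 8, 7, 8, 8, 7, 6]
j→1, i→2; i≥j, return j=1. A = [6, 6, 7, 7, 8, 7, 8, 8, 7, 6]

[6, 6, 7, 7, 8, 7, 8, 8, 7, 6]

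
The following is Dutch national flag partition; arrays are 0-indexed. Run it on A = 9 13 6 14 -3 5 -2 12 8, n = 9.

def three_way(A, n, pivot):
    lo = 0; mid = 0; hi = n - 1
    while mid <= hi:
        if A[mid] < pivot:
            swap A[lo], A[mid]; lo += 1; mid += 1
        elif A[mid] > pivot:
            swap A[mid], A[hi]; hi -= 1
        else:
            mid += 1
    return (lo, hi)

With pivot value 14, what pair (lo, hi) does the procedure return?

pivot = 14; lo=0, mid=0, hi=8
A[mid]=9<14: swap A[0],A[0]; lo=1,mid=1 → 9 13 6 14 -3 5 -2 12 8
A[mid]=13<14: swap A[1],A[1]; lo=2,mid=2 → 9 13 6 14 -3 5 -2 12 8
A[mid]=6<14: swap A[2],A[2]; lo=3,mid=3 → 9 13 6 14 -3 5 -2 12 8
A[mid]=14=14: mid=4
A[mid]=-3<14: swap A[3],A[4]; lo=4,mid=5 → 9 13 6 -3 14 5 -2 12 8
A[mid]=5<14: swap A[4],A[5]; lo=5,mid=6 → 9 13 6 -3 5 14 -2 12 8
A[mid]=-2<14: swap A[5],A[6]; lo=6,mid=7 → 9 13 6 -3 5 -2 14 12 8
A[mid]=12<14: swap A[6],A[7]; lo=7,mid=8 → 9 13 6 -3 5 -2 12 14 8
A[mid]=8<14: swap A[7],A[8]; lo=8,mid=9 → 9 13 6 -3 5 -2 12 8 14
end: lo=8, hi=8; A = 9 13 6 -3 5 -2 12 8 14

(8, 8)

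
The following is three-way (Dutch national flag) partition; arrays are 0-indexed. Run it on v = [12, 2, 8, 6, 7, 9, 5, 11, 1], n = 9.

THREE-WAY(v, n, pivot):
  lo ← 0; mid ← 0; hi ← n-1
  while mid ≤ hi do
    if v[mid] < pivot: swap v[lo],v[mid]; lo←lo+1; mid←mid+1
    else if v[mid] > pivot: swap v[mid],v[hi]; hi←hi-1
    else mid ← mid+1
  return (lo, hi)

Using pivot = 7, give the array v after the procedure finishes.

[1, 2, 5, 6, 7, 9, 11, 8, 12]

pivot = 7; lo=0, mid=0, hi=8
v[mid]=12>7: swap v[0],v[8]; hi=7 → [1, 2, 8, 6, 7, 9, 5, 11, 12]
v[mid]=1<7: swap v[0],v[0]; lo=1,mid=1 → [1, 2, 8, 6, 7, 9, 5, 11, 12]
v[mid]=2<7: swap v[1],v[1]; lo=2,mid=2 → [1, 2, 8, 6, 7, 9, 5, 11, 12]
v[mid]=8>7: swap v[2],v[7]; hi=6 → [1, 2, 11, 6, 7, 9, 5, 8, 12]
v[mid]=11>7: swap v[2],v[6]; hi=5 → [1, 2, 5, 6, 7, 9, 11, 8, 12]
v[mid]=5<7: swap v[2],v[2]; lo=3,mid=3 → [1, 2, 5, 6, 7, 9, 11, 8, 12]
v[mid]=6<7: swap v[3],v[3]; lo=4,mid=4 → [1, 2, 5, 6, 7, 9, 11, 8, 12]
v[mid]=7=7: mid=5
v[mid]=9>7: swap v[5],v[5]; hi=4 → [1, 2, 5, 6, 7, 9, 11, 8, 12]
end: lo=4, hi=4; v = [1, 2, 5, 6, 7, 9, 11, 8, 12]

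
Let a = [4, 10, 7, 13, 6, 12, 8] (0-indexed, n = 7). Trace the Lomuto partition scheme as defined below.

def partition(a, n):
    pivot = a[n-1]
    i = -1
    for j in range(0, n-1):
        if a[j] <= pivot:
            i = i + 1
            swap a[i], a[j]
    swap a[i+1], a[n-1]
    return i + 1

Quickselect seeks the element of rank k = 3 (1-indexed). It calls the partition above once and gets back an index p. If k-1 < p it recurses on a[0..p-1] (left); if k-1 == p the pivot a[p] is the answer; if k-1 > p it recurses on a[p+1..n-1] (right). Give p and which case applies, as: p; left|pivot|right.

3; left

pivot = a[6] = 8; i = -1
j=0: a[0]=4 ≤ 8 → i=0, swap a[0],a[0] (no change) → [4, 10, 7, 13, 6, 12, 8]
j=1: a[1]=10 > 8 → no swap
j=2: a[2]=7 ≤ 8 → i=1, swap a[1],a[2] → [4, 7, 10, 13, 6, 12, 8]
j=3: a[3]=13 > 8 → no swap
j=4: a[4]=6 ≤ 8 → i=2, swap a[2],a[4] → [4, 7, 6, 13, 10, 12, 8]
j=5: a[5]=12 > 8 → no swap
final swap a[3],a[6] → [4, 7, 6, 8, 10, 12, 13]; return 3
p = 3; k-1 = 2 < 3 ⇒ left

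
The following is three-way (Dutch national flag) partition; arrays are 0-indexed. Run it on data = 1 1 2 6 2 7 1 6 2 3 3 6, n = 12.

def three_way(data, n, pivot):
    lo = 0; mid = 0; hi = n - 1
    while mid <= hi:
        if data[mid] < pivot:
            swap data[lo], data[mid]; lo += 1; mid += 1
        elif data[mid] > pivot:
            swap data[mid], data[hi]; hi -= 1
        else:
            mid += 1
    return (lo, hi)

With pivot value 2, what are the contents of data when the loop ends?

1 1 1 2 2 2 6 7 3 3 6 6

lo=0 mid=0 hi=11
1<2: swap(0,0), lo=1 mid=1 ⇒ 1 1 2 6 2 7 1 6 2 3 3 6
1<2: swap(1,1), lo=2 mid=2 ⇒ 1 1 2 6 2 7 1 6 2 3 3 6
2=2: mid=3
6>2: swap(3,11), hi=10 ⇒ 1 1 2 6 2 7 1 6 2 3 3 6
6>2: swap(3,10), hi=9 ⇒ 1 1 2 3 2 7 1 6 2 3 6 6
3>2: swap(3,9), hi=8 ⇒ 1 1 2 3 2 7 1 6 2 3 6 6
3>2: swap(3,8), hi=7 ⇒ 1 1 2 2 2 7 1 6 3 3 6 6
2=2: mid=4
2=2: mid=5
7>2: swap(5,7), hi=6 ⇒ 1 1 2 2 2 6 1 7 3 3 6 6
6>2: swap(5,6), hi=5 ⇒ 1 1 2 2 2 1 6 7 3 3 6 6
1<2: swap(2,5), lo=3 mid=6 ⇒ 1 1 1 2 2 2 6 7 3 3 6 6
done. lo=3 hi=5; data=1 1 1 2 2 2 6 7 3 3 6 6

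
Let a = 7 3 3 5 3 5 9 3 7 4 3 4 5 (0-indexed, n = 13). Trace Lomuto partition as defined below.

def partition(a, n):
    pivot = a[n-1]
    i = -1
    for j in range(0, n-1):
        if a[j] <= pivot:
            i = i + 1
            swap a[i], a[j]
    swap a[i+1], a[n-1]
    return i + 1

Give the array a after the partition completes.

pivot=5, i=-1
j=0: 7>5, skip
j=1: 3≤5, i=0, swap(0,1) ⇒ 3 7 3 5 3 5 9 3 7 4 3 4 5
j=2: 3≤5, i=1, swap(1,2) ⇒ 3 3 7 5 3 5 9 3 7 4 3 4 5
j=3: 5≤5, i=2, swap(2,3) ⇒ 3 3 5 7 3 5 9 3 7 4 3 4 5
j=4: 3≤5, i=3, swap(3,4) ⇒ 3 3 5 3 7 5 9 3 7 4 3 4 5
j=5: 5≤5, i=4, swap(4,5) ⇒ 3 3 5 3 5 7 9 3 7 4 3 4 5
j=6: 9>5, skip
j=7: 3≤5, i=5, swap(5,7) ⇒ 3 3 5 3 5 3 9 7 7 4 3 4 5
j=8: 7>5, skip
j=9: 4≤5, i=6, swap(6,9) ⇒ 3 3 5 3 5 3 4 7 7 9 3 4 5
j=10: 3≤5, i=7, swap(7,10) ⇒ 3 3 5 3 5 3 4 3 7 9 7 4 5
j=11: 4≤5, i=8, swap(8,11) ⇒ 3 3 5 3 5 3 4 3 4 9 7 7 5
swap(9,12) ⇒ 3 3 5 3 5 3 4 3 4 5 7 7 9; return 9

3 3 5 3 5 3 4 3 4 5 7 7 9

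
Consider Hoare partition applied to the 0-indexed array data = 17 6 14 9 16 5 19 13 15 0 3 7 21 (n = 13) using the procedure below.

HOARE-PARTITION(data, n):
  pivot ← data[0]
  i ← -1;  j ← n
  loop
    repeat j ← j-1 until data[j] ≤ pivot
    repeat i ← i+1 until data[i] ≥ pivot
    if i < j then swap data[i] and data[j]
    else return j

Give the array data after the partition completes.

7 6 14 9 16 5 3 13 15 0 19 17 21

pivot=17
j stops at 11 (7), i stops at 0 (17); swap ⇒ 7 6 14 9 16 5 19 13 15 0 3 17 21
j stops at 10 (3), i stops at 6 (19); swap ⇒ 7 6 14 9 16 5 3 13 15 0 19 17 21
j stops at 9, i stops at 10; i≥j ⇒ return 9. data=7 6 14 9 16 5 3 13 15 0 19 17 21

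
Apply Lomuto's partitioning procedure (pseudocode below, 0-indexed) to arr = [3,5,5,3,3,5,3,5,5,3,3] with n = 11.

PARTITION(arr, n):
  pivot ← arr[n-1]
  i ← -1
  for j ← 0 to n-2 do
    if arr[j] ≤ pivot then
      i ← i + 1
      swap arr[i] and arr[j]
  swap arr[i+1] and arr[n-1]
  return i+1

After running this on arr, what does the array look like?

[3,3,3,3,3,3,5,5,5,5,5]

pivot = arr[10] = 3; i = -1
j=0: arr[0]=3 ≤ 3 → i=0, swap arr[0],arr[0] (no change) → [3,5,5,3,3,5,3,5,5,3,3]
j=1: arr[1]=5 > 3 → no swap
j=2: arr[2]=5 > 3 → no swap
j=3: arr[3]=3 ≤ 3 → i=1, swap arr[1],arr[3] → [3,3,5,5,3,5,3,5,5,3,3]
j=4: arr[4]=3 ≤ 3 → i=2, swap arr[2],arr[4] → [3,3,3,5,5,5,3,5,5,3,3]
j=5: arr[5]=5 > 3 → no swap
j=6: arr[6]=3 ≤ 3 → i=3, swap arr[3],arr[6] → [3,3,3,3,5,5,5,5,5,3,3]
j=7: arr[7]=5 > 3 → no swap
j=8: arr[8]=5 > 3 → no swap
j=9: arr[9]=3 ≤ 3 → i=4, swap arr[4],arr[9] → [3,3,3,3,3,5,5,5,5,5,3]
final swap arr[5],arr[10] → [3,3,3,3,3,3,5,5,5,5,5]; return 5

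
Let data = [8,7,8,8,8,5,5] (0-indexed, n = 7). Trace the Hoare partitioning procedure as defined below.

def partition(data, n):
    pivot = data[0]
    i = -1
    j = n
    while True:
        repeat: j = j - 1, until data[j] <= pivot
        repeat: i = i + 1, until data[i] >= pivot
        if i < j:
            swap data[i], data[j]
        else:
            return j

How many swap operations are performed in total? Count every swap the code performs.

3

pivot=8
j stops at 6 (5), i stops at 0 (8); swap ⇒ [5,7,8,8,8,5,8]
j stops at 5 (5), i stops at 2 (8); swap ⇒ [5,7,5,8,8,8,8]
j stops at 4 (8), i stops at 3 (8); swap ⇒ [5,7,5,8,8,8,8]
j stops at 3, i stops at 4; i≥j ⇒ return 3. data=[5,7,5,8,8,8,8]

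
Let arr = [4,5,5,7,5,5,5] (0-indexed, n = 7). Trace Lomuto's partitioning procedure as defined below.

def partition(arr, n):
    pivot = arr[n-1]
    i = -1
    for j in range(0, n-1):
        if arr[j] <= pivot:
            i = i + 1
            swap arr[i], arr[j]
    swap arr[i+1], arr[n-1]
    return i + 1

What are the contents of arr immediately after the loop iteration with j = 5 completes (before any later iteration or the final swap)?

[4,5,5,5,5,7,5]

pivot = arr[6] = 5; i = -1
j=0: arr[0]=4 ≤ 5 → i=0, swap arr[0],arr[0] (no change) → [4,5,5,7,5,5,5]
j=1: arr[1]=5 ≤ 5 → i=1, swap arr[1],arr[1] (no change) → [4,5,5,7,5,5,5]
j=2: arr[2]=5 ≤ 5 → i=2, swap arr[2],arr[2] (no change) → [4,5,5,7,5,5,5]
j=3: arr[3]=7 > 5 → no swap
j=4: arr[4]=5 ≤ 5 → i=3, swap arr[3],arr[4] → [4,5,5,5,7,5,5]
j=5: arr[5]=5 ≤ 5 → i=4, swap arr[4],arr[5] → [4,5,5,5,5,7,5]
(after j=5) arr = [4,5,5,5,5,7,5]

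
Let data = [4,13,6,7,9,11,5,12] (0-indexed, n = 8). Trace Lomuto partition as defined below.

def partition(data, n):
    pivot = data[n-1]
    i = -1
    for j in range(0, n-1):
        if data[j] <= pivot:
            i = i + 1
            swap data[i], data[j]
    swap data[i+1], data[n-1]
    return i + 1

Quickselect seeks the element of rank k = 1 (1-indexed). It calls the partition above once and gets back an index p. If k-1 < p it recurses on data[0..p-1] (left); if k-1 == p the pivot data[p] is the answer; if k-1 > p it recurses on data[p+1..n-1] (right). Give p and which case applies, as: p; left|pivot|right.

pivot = data[7] = 12; i = -1
j=0: data[0]=4 ≤ 12 → i=0, swap data[0],data[0] (no change) → [4,13,6,7,9,11,5,12]
j=1: data[1]=13 > 12 → no swap
j=2: data[2]=6 ≤ 12 → i=1, swap data[1],data[2] → [4,6,13,7,9,11,5,12]
j=3: data[3]=7 ≤ 12 → i=2, swap data[2],data[3] → [4,6,7,13,9,11,5,12]
j=4: data[4]=9 ≤ 12 → i=3, swap data[3],data[4] → [4,6,7,9,13,11,5,12]
j=5: data[5]=11 ≤ 12 → i=4, swap data[4],data[5] → [4,6,7,9,11,13,5,12]
j=6: data[6]=5 ≤ 12 → i=5, swap data[5],data[6] → [4,6,7,9,11,5,13,12]
final swap data[6],data[7] → [4,6,7,9,11,5,12,13]; return 6
p = 6; k-1 = 0 < 6 ⇒ left

6; left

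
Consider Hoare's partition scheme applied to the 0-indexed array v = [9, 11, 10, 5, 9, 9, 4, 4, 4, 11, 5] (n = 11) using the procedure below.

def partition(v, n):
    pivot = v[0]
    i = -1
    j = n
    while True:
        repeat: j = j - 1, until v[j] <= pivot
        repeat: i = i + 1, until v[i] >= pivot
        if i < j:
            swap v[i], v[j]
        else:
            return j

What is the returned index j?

pivot = v[0] = 9; i = -1, j = 11
j→10 (v[10]=5≤9), i→0 (v[0]=9≥9); i<j, swap → [5, 11, 10, 5, 9, 9, 4, 4, 4, 11, 9]
j→8 (v[8]=4≤9), i→1 (v[1]=11≥9); i<j, swap → [5, 4, 10, 5, 9, 9, 4, 4, 11, 11, 9]
j→7 (v[7]=4≤9), i→2 (v[2]=10≥9); i<j, swap → [5, 4, 4, 5, 9, 9, 4, 10, 11, 11, 9]
j→6 (v[6]=4≤9), i→4 (v[4]=9≥9); i<j, swap → [5, 4, 4, 5, 4, 9, 9, 10, 11, 11, 9]
j→5, i→5; i≥j, return j=5. v = [5, 4, 4, 5, 4, 9, 9, 10, 11, 11, 9]

5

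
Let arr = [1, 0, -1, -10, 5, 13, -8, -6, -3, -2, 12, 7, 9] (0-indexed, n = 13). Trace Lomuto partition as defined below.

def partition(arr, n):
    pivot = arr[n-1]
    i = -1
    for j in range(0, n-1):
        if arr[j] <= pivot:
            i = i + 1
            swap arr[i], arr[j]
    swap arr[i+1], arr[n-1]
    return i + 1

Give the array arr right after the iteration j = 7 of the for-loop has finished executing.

[1, 0, -1, -10, 5, -8, -6, 13, -3, -2, 12, 7, 9]

pivot = arr[12] = 9; i = -1
j=0: arr[0]=1 ≤ 9 → i=0, swap arr[0],arr[0] (no change) → [1, 0, -1, -10, 5, 13, -8, -6, -3, -2, 12, 7, 9]
j=1: arr[1]=0 ≤ 9 → i=1, swap arr[1],arr[1] (no change) → [1, 0, -1, -10, 5, 13, -8, -6, -3, -2, 12, 7, 9]
j=2: arr[2]=-1 ≤ 9 → i=2, swap arr[2],arr[2] (no change) → [1, 0, -1, -10, 5, 13, -8, -6, -3, -2, 12, 7, 9]
j=3: arr[3]=-10 ≤ 9 → i=3, swap arr[3],arr[3] (no change) → [1, 0, -1, -10, 5, 13, -8, -6, -3, -2, 12, 7, 9]
j=4: arr[4]=5 ≤ 9 → i=4, swap arr[4],arr[4] (no change) → [1, 0, -1, -10, 5, 13, -8, -6, -3, -2, 12, 7, 9]
j=5: arr[5]=13 > 9 → no swap
j=6: arr[6]=-8 ≤ 9 → i=5, swap arr[5],arr[6] → [1, 0, -1, -10, 5, -8, 13, -6, -3, -2, 12, 7, 9]
j=7: arr[7]=-6 ≤ 9 → i=6, swap arr[6],arr[7] → [1, 0, -1, -10, 5, -8, -6, 13, -3, -2, 12, 7, 9]
(after j=7) arr = [1, 0, -1, -10, 5, -8, -6, 13, -3, -2, 12, 7, 9]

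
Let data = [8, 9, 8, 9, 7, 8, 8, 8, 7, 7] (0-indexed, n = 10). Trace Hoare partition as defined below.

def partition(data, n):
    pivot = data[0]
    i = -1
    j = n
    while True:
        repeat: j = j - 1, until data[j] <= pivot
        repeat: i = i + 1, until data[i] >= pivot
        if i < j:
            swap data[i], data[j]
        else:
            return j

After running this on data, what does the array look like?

pivot = data[0] = 8; i = -1, j = 10
j→9 (data[9]=7≤8), i→0 (data[0]=8≥8); i<j, swap → [7, 9, 8, 9, 7, 8, 8, 8, 7, 8]
j→8 (data[8]=7≤8), i→1 (data[1]=9≥8); i<j, swap → [7, 7, 8, 9, 7, 8, 8, 8, 9, 8]
j→7 (data[7]=8≤8), i→2 (data[2]=8≥8); i<j, swap → [7, 7, 8, 9, 7, 8, 8, 8, 9, 8]
j→6 (data[6]=8≤8), i→3 (data[3]=9≥8); i<j, swap → [7, 7, 8, 8, 7, 8, 9, 8, 9, 8]
j→5, i→5; i≥j, return j=5. data = [7, 7, 8, 8, 7, 8, 9, 8, 9, 8]

[7, 7, 8, 8, 7, 8, 9, 8, 9, 8]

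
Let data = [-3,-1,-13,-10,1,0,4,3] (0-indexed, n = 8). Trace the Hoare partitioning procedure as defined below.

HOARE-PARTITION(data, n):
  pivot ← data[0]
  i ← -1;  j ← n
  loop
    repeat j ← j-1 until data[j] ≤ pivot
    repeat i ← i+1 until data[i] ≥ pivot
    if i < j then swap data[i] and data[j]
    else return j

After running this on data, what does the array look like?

[-10,-13,-1,-3,1,0,4,3]

pivot = data[0] = -3; i = -1, j = 8
j→3 (data[3]=-10≤-3), i→0 (data[0]=-3≥-3); i<j, swap → [-10,-1,-13,-3,1,0,4,3]
j→2 (data[2]=-13≤-3), i→1 (data[1]=-1≥-3); i<j, swap → [-10,-13,-1,-3,1,0,4,3]
j→1, i→2; i≥j, return j=1. data = [-10,-13,-1,-3,1,0,4,3]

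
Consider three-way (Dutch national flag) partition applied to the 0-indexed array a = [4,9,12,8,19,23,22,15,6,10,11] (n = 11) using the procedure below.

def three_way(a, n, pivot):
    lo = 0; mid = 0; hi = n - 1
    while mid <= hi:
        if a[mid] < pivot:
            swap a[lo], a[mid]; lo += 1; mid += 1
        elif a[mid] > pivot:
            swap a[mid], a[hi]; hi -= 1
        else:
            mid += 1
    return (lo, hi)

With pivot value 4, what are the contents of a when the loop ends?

[4,12,8,19,23,22,15,6,10,11,9]

pivot = 4; lo=0, mid=0, hi=10
a[mid]=4=4: mid=1
a[mid]=9>4: swap a[1],a[10]; hi=9 → [4,11,12,8,19,23,22,15,6,10,9]
a[mid]=11>4: swap a[1],a[9]; hi=8 → [4,10,12,8,19,23,22,15,6,11,9]
a[mid]=10>4: swap a[1],a[8]; hi=7 → [4,6,12,8,19,23,22,15,10,11,9]
a[mid]=6>4: swap a[1],a[7]; hi=6 → [4,15,12,8,19,23,22,6,10,11,9]
a[mid]=15>4: swap a[1],a[6]; hi=5 → [4,22,12,8,19,23,15,6,10,11,9]
a[mid]=22>4: swap a[1],a[5]; hi=4 → [4,23,12,8,19,22,15,6,10,11,9]
a[mid]=23>4: swap a[1],a[4]; hi=3 → [4,19,12,8,23,22,15,6,10,11,9]
a[mid]=19>4: swap a[1],a[3]; hi=2 → [4,8,12,19,23,22,15,6,10,11,9]
a[mid]=8>4: swap a[1],a[2]; hi=1 → [4,12,8,19,23,22,15,6,10,11,9]
a[mid]=12>4: swap a[1],a[1]; hi=0 → [4,12,8,19,23,22,15,6,10,11,9]
end: lo=0, hi=0; a = [4,12,8,19,23,22,15,6,10,11,9]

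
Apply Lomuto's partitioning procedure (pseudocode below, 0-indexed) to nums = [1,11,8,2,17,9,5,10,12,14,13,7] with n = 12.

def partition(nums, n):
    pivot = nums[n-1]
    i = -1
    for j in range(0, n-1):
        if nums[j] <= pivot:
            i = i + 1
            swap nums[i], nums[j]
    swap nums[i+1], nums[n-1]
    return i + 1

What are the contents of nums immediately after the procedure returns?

[1,2,5,7,17,9,8,10,12,14,13,11]

pivot=7, i=-1
j=0: 1≤7, i=0, swap(0,0) ⇒ [1,11,8,2,17,9,5,10,12,14,13,7]
j=1: 11>7, skip
j=2: 8>7, skip
j=3: 2≤7, i=1, swap(1,3) ⇒ [1,2,8,11,17,9,5,10,12,14,13,7]
j=4: 17>7, skip
j=5: 9>7, skip
j=6: 5≤7, i=2, swap(2,6) ⇒ [1,2,5,11,17,9,8,10,12,14,13,7]
j=7: 10>7, skip
j=8: 12>7, skip
j=9: 14>7, skip
j=10: 13>7, skip
swap(3,11) ⇒ [1,2,5,7,17,9,8,10,12,14,13,11]; return 3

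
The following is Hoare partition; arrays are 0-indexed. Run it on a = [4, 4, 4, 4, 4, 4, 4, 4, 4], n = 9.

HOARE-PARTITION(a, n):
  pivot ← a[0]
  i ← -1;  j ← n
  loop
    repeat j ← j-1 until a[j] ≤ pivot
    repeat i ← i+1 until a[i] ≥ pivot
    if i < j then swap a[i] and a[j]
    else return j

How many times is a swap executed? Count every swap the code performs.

4

pivot = a[0] = 4; i = -1, j = 9
j→8 (a[8]=4≤4), i→0 (a[0]=4≥4); i<j, swap → [4, 4, 4, 4, 4, 4, 4, 4, 4]
j→7 (a[7]=4≤4), i→1 (a[1]=4≥4); i<j, swap → [4, 4, 4, 4, 4, 4, 4, 4, 4]
j→6 (a[6]=4≤4), i→2 (a[2]=4≥4); i<j, swap → [4, 4, 4, 4, 4, 4, 4, 4, 4]
j→5 (a[5]=4≤4), i→3 (a[3]=4≥4); i<j, swap → [4, 4, 4, 4, 4, 4, 4, 4, 4]
j→4, i→4; i≥j, return j=4. a = [4, 4, 4, 4, 4, 4, 4, 4, 4]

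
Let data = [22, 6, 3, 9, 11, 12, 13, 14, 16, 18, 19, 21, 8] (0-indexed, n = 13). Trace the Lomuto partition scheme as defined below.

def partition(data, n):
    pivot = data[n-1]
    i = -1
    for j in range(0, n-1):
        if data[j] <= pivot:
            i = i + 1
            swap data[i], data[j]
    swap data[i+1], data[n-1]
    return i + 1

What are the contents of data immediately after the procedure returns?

[6, 3, 8, 9, 11, 12, 13, 14, 16, 18, 19, 21, 22]

pivot=8, i=-1
j=0: 22>8, skip
j=1: 6≤8, i=0, swap(0,1) ⇒ [6, 22, 3, 9, 11, 12, 13, 14, 16, 18, 19, 21, 8]
j=2: 3≤8, i=1, swap(1,2) ⇒ [6, 3, 22, 9, 11, 12, 13, 14, 16, 18, 19, 21, 8]
j=3: 9>8, skip
j=4: 11>8, skip
j=5: 12>8, skip
j=6: 13>8, skip
j=7: 14>8, skip
j=8: 16>8, skip
j=9: 18>8, skip
j=10: 19>8, skip
j=11: 21>8, skip
swap(2,12) ⇒ [6, 3, 8, 9, 11, 12, 13, 14, 16, 18, 19, 21, 22]; return 2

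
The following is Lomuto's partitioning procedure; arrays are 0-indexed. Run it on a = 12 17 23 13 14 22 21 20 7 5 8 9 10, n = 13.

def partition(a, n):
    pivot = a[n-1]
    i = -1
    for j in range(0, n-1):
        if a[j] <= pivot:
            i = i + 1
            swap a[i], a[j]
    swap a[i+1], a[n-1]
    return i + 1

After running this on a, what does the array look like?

pivot=10, i=-1
j=0: 12>10, skip
j=1: 17>10, skip
j=2: 23>10, skip
j=3: 13>10, skip
j=4: 14>10, skip
j=5: 22>10, skip
j=6: 21>10, skip
j=7: 20>10, skip
j=8: 7≤10, i=0, swap(0,8) ⇒ 7 17 23 13 14 22 21 20 12 5 8 9 10
j=9: 5≤10, i=1, swap(1,9) ⇒ 7 5 23 13 14 22 21 20 12 17 8 9 10
j=10: 8≤10, i=2, swap(2,10) ⇒ 7 5 8 13 14 22 21 20 12 17 23 9 10
j=11: 9≤10, i=3, swap(3,11) ⇒ 7 5 8 9 14 22 21 20 12 17 23 13 10
swap(4,12) ⇒ 7 5 8 9 10 22 21 20 12 17 23 13 14; return 4

7 5 8 9 10 22 21 20 12 17 23 13 14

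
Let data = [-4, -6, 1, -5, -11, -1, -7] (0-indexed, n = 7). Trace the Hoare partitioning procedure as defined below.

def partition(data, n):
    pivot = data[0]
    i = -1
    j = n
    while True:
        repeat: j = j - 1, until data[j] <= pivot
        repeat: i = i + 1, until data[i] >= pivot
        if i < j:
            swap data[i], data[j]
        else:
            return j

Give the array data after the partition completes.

[-7, -6, -11, -5, 1, -1, -4]

pivot = data[0] = -4; i = -1, j = 7
j→6 (data[6]=-7≤-4), i→0 (data[0]=-4≥-4); i<j, swap → [-7, -6, 1, -5, -11, -1, -4]
j→4 (data[4]=-11≤-4), i→2 (data[2]=1≥-4); i<j, swap → [-7, -6, -11, -5, 1, -1, -4]
j→3, i→4; i≥j, return j=3. data = [-7, -6, -11, -5, 1, -1, -4]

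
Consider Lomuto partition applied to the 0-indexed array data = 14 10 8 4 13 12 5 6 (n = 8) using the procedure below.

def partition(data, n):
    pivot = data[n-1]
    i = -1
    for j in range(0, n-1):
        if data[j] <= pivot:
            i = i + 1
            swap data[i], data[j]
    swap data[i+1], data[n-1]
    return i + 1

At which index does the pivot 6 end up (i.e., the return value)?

2

pivot = data[7] = 6; i = -1
j=0: data[0]=14 > 6 → no swap
j=1: data[1]=10 > 6 → no swap
j=2: data[2]=8 > 6 → no swap
j=3: data[3]=4 ≤ 6 → i=0, swap data[0],data[3] → 4 10 8 14 13 12 5 6
j=4: data[4]=13 > 6 → no swap
j=5: data[5]=12 > 6 → no swap
j=6: data[6]=5 ≤ 6 → i=1, swap data[1],data[6] → 4 5 8 14 13 12 10 6
final swap data[2],data[7] → 4 5 6 14 13 12 10 8; return 2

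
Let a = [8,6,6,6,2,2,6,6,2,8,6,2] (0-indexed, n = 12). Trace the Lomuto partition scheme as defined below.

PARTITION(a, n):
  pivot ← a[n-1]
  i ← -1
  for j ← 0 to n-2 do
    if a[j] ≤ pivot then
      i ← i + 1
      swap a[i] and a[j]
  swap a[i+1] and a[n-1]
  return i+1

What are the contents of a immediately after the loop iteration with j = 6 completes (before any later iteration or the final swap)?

pivot = a[11] = 2; i = -1
j=0: a[0]=8 > 2 → no swap
j=1: a[1]=6 > 2 → no swap
j=2: a[2]=6 > 2 → no swap
j=3: a[3]=6 > 2 → no swap
j=4: a[4]=2 ≤ 2 → i=0, swap a[0],a[4] → [2,6,6,6,8,2,6,6,2,8,6,2]
j=5: a[5]=2 ≤ 2 → i=1, swap a[1],a[5] → [2,2,6,6,8,6,6,6,2,8,6,2]
j=6: a[6]=6 > 2 → no swap
(after j=6) a = [2,2,6,6,8,6,6,6,2,8,6,2]

[2,2,6,6,8,6,6,6,2,8,6,2]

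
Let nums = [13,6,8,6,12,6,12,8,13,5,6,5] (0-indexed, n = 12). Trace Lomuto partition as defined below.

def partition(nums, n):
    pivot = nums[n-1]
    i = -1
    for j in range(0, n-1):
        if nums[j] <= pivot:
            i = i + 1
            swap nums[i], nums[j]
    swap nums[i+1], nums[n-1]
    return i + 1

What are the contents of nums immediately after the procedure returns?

pivot = nums[11] = 5; i = -1
j=0: nums[0]=13 > 5 → no swap
j=1: nums[1]=6 > 5 → no swap
j=2: nums[2]=8 > 5 → no swap
j=3: nums[3]=6 > 5 → no swap
j=4: nums[4]=12 > 5 → no swap
j=5: nums[5]=6 > 5 → no swap
j=6: nums[6]=12 > 5 → no swap
j=7: nums[7]=8 > 5 → no swap
j=8: nums[8]=13 > 5 → no swap
j=9: nums[9]=5 ≤ 5 → i=0, swap nums[0],nums[9] → [5,6,8,6,12,6,12,8,13,13,6,5]
j=10: nums[10]=6 > 5 → no swap
final swap nums[1],nums[11] → [5,5,8,6,12,6,12,8,13,13,6,6]; return 1

[5,5,8,6,12,6,12,8,13,13,6,6]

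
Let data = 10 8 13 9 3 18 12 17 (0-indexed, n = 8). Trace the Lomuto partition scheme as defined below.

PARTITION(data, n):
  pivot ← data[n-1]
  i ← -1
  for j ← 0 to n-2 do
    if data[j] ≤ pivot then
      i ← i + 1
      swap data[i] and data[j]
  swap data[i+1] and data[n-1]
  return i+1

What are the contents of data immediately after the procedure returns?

10 8 13 9 3 12 17 18

pivot=17, i=-1
j=0: 10≤17, i=0, swap(0,0) ⇒ 10 8 13 9 3 18 12 17
j=1: 8≤17, i=1, swap(1,1) ⇒ 10 8 13 9 3 18 12 17
j=2: 13≤17, i=2, swap(2,2) ⇒ 10 8 13 9 3 18 12 17
j=3: 9≤17, i=3, swap(3,3) ⇒ 10 8 13 9 3 18 12 17
j=4: 3≤17, i=4, swap(4,4) ⇒ 10 8 13 9 3 18 12 17
j=5: 18>17, skip
j=6: 12≤17, i=5, swap(5,6) ⇒ 10 8 13 9 3 12 18 17
swap(6,7) ⇒ 10 8 13 9 3 12 17 18; return 6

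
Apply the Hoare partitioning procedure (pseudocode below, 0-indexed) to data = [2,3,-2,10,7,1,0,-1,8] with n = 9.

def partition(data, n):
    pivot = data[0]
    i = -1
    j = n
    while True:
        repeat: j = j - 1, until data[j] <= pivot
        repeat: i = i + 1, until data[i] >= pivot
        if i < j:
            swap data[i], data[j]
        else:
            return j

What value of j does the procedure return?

pivot=2
j stops at 7 (-1), i stops at 0 (2); swap ⇒ [-1,3,-2,10,7,1,0,2,8]
j stops at 6 (0), i stops at 1 (3); swap ⇒ [-1,0,-2,10,7,1,3,2,8]
j stops at 5 (1), i stops at 3 (10); swap ⇒ [-1,0,-2,1,7,10,3,2,8]
j stops at 3, i stops at 4; i≥j ⇒ return 3. data=[-1,0,-2,1,7,10,3,2,8]

3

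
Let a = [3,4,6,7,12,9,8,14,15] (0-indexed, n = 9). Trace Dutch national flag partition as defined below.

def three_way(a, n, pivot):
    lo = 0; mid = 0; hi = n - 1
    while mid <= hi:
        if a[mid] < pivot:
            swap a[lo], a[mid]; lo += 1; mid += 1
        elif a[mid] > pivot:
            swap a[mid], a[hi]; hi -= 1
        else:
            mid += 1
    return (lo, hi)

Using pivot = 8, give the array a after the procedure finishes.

lo=0 mid=0 hi=8
3<8: swap(0,0), lo=1 mid=1 ⇒ [3,4,6,7,12,9,8,14,15]
4<8: swap(1,1), lo=2 mid=2 ⇒ [3,4,6,7,12,9,8,14,15]
6<8: swap(2,2), lo=3 mid=3 ⇒ [3,4,6,7,12,9,8,14,15]
7<8: swap(3,3), lo=4 mid=4 ⇒ [3,4,6,7,12,9,8,14,15]
12>8: swap(4,8), hi=7 ⇒ [3,4,6,7,15,9,8,14,12]
15>8: swap(4,7), hi=6 ⇒ [3,4,6,7,14,9,8,15,12]
14>8: swap(4,6), hi=5 ⇒ [3,4,6,7,8,9,14,15,12]
8=8: mid=5
9>8: swap(5,5), hi=4 ⇒ [3,4,6,7,8,9,14,15,12]
done. lo=4 hi=4; a=[3,4,6,7,8,9,14,15,12]

[3,4,6,7,8,9,14,15,12]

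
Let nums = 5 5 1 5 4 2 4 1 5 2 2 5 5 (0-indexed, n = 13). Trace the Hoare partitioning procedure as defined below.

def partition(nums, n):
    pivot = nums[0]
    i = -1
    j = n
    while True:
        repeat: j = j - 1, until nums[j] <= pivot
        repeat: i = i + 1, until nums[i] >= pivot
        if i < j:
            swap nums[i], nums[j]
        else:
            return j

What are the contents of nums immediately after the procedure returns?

pivot = nums[0] = 5; i = -1, j = 13
j→12 (nums[12]=5≤5), i→0 (nums[0]=5≥5); i<j, swap → 5 5 1 5 4 2 4 1 5 2 2 5 5
j→11 (nums[11]=5≤5), i→1 (nums[1]=5≥5); i<j, swap → 5 5 1 5 4 2 4 1 5 2 2 5 5
j→10 (nums[10]=2≤5), i→3 (nums[3]=5≥5); i<j, swap → 5 5 1 2 4 2 4 1 5 2 5 5 5
j→9 (nums[9]=2≤5), i→8 (nums[8]=5≥5); i<j, swap → 5 5 1 2 4 2 4 1 2 5 5 5 5
j→8, i→9; i≥j, return j=8. nums = 5 5 1 2 4 2 4 1 2 5 5 5 5

5 5 1 2 4 2 4 1 2 5 5 5 5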